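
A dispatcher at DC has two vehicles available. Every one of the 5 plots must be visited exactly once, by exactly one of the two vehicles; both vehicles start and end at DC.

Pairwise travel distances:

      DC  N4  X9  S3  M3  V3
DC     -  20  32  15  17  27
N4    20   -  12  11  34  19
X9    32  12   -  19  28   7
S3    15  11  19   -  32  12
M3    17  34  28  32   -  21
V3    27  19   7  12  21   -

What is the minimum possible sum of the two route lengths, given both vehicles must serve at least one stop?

There are 2^4 − 1 = 15 ways to divide the 5 stops into two non-empty groups. For each, the best each vehicle can do is its own shortest tour through its group:
  {N4} + {X9, S3, M3, V3}: 40 + 79 = 119
  {X9} + {N4, S3, M3, V3}: 64 + 81 = 145
  {N4, X9} + {S3, M3, V3}: 64 + 65 = 129
  {S3} + {N4, X9, M3, V3}: 30 + 77 = 107
  {N4, S3} + {X9, M3, V3}: 46 + 77 = 123
  {X9, S3} + {N4, M3, V3}: 66 + 77 = 143
  … (15 splits in total)
  {M3} + {N4, X9, S3, V3}: 34 + 66 = 100  ← best
Best: vehicle 1 DC → M3 → DC = 34; vehicle 2 DC → N4 → X9 → V3 → S3 → DC = 66; combined 100.

Minimum combined distance: 100.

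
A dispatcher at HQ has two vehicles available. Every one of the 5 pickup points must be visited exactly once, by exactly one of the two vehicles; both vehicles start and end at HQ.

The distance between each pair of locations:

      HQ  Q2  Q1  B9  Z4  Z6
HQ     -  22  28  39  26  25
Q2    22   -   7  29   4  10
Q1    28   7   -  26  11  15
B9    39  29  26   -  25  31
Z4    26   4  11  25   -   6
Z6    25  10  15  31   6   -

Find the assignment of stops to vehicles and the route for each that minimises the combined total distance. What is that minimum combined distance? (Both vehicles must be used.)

Try each way of splitting the stops between the two vehicles (each non-empty) and, for each split, find the best tour for each vehicle:
  {Q2} + {Q1, B9, Z4, Z6}: 44 + 107 = 151
  {Q1} + {Q2, B9, Z4, Z6}: 56 + 102 = 158
  {Q2, Q1} + {B9, Z4, Z6}: 57 + 95 = 152
  {B9} + {Q2, Q1, Z4, Z6}: 78 + 70 = 148
  {Q2, B9} + {Q1, Z4, Z6}: 90 + 70 = 160
  {Q1, B9} + {Q2, Z4, Z6}: 93 + 57 = 150
  … (15 splits in total)
Best: vehicle 1 HQ → B9 → HQ = 78; vehicle 2 HQ → Q1 → Q2 → Z4 → Z6 → HQ = 70; combined 148.

148 — the smallest possible combined total.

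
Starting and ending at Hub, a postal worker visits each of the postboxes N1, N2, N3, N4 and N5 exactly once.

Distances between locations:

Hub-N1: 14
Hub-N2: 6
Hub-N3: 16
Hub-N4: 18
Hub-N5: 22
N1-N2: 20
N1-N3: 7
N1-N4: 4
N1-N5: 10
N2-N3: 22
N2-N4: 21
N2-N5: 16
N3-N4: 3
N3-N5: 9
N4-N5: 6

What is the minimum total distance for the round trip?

Hub→N1→N2→N3→N4→N5→Hub: 14+20+22+3+6+22 = 87
Hub→N1→N2→N3→N5→N4→Hub: 14+20+22+9+6+18 = 89
Hub→N1→N2→N4→N3→N5→Hub: 14+20+21+3+9+22 = 89
Hub→N1→N2→N4→N5→N3→Hub: 14+20+21+6+9+16 = 86
Hub→N1→N2→N5→N3→N4→Hub: 14+20+16+9+3+18 = 80
Hub→N1→N2→N5→N4→N3→Hub: 14+20+16+6+3+16 = 75
Hub→N1→N3→N2→N4→N5→Hub: 14+7+22+21+6+22 = 92
Hub→N1→N3→N2→N5→N4→Hub: 14+7+22+16+6+18 = 83
Hub→N1→N3→N4→N2→N5→Hub: 14+7+3+21+16+22 = 83
Hub→N1→N3→N4→N5→N2→Hub: 14+7+3+6+16+6 = 52
Hub→N1→N3→N5→N2→N4→Hub: 14+7+9+16+21+18 = 85
Hub→N1→N3→N5→N4→N2→Hub: 14+7+9+6+21+6 = 63
Hub→N1→N4→N2→N3→N5→Hub: 14+4+21+22+9+22 = 92
Hub→N1→N4→N2→N5→N3→Hub: 14+4+21+16+9+16 = 80
… (46 more)
The minimum is 52.
One optimal route: Hub → N1 → N3 → N4 → N5 → N2 → Hub (or its reverse).

52 — the shortest possible round trip.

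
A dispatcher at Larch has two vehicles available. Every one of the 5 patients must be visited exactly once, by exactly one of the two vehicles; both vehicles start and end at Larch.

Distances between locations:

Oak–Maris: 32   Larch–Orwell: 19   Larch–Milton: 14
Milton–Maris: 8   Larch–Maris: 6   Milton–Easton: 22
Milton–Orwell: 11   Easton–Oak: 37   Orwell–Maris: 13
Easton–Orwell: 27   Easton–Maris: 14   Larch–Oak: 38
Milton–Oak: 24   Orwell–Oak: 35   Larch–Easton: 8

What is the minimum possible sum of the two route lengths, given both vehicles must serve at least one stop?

Check every non-empty split of the stops between the two vehicles; for each half take its own optimal tour:
  {Milton} + {Easton, Orwell, Oak, Maris}: 28 + 99 = 127
  {Easton} + {Milton, Orwell, Oak, Maris}: 16 + 92 = 108
  {Milton, Easton} + {Orwell, Oak, Maris}: 44 + 92 = 136
  {Orwell} + {Milton, Easton, Oak, Maris}: 38 + 83 = 121
  {Milton, Orwell} + {Easton, Oak, Maris}: 44 + 83 = 127
  {Easton, Orwell} + {Milton, Oak, Maris}: 54 + 76 = 130
  … (15 splits in total)
Best: vehicle 1 Larch → Easton → Larch = 16; vehicle 2 Larch → Milton → Oak → Orwell → Maris → Larch = 92; combined 108.

Minimum combined distance: 108.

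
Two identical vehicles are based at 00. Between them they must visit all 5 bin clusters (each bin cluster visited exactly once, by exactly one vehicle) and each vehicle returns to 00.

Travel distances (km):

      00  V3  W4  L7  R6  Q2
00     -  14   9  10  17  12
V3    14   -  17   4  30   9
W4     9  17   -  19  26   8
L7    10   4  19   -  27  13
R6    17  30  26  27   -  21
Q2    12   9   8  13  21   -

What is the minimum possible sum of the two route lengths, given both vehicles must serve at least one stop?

74 km — the smallest possible combined total.

Check every non-empty split of the stops between the two vehicles; for each half take its own optimal tour:
  {V3} + {W4, L7, R6, Q2}: 28 + 74 = 102
  {W4} + {V3, L7, R6, Q2}: 18 + 61 = 79
  {V3, W4} + {L7, R6, Q2}: 40 + 61 = 101
  {L7} + {V3, W4, R6, Q2}: 20 + 73 = 93
  {V3, L7} + {W4, R6, Q2}: 28 + 55 = 83
  {W4, L7} + {V3, R6, Q2}: 38 + 61 = 99
  … (15 splits in total)
  {R6} + {V3, W4, L7, Q2}: 34 + 40 = 74  ← best
Best: vehicle 1 00 → R6 → 00 = 34; vehicle 2 00 → W4 → Q2 → V3 → L7 → 00 = 40; combined 74.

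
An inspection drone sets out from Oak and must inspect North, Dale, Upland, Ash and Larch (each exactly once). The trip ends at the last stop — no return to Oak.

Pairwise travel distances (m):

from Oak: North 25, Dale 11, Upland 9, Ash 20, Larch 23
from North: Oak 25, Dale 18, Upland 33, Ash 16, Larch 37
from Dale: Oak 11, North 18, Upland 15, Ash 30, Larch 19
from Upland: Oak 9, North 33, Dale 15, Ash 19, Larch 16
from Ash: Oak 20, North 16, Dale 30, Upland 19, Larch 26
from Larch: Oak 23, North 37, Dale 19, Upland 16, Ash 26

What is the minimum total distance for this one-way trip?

78 m — the minimum one-way total.

There are 5! = 120 possible orderings.
Oak→North→Dale→Upland→Ash→Larch: 25+18+15+19+26 = 103
Oak→North→Dale→Upland→Larch→Ash: 25+18+15+16+26 = 100
Oak→North→Dale→Ash→Upland→Larch: 25+18+30+19+16 = 108
Oak→North→Dale→Ash→Larch→Upland: 25+18+30+26+16 = 115
Oak→North→Dale→Larch→Upland→Ash: 25+18+19+16+19 = 97
Oak→North→Dale→Larch→Ash→Upland: 25+18+19+26+19 = 107
Oak→North→Upland→Dale→Ash→Larch: 25+33+15+30+26 = 129
Oak→North→Upland→Dale→Larch→Ash: 25+33+15+19+26 = 118
Oak→North→Upland→Ash→Dale→Larch: 25+33+19+30+19 = 126
Oak→North→Upland→Ash→Larch→Dale: 25+33+19+26+19 = 122
Oak→North→Upland→Larch→Dale→Ash: 25+33+16+19+30 = 123
Oak→North→Upland→Larch→Ash→Dale: 25+33+16+26+30 = 130
Oak→North→Ash→Dale→Upland→Larch: 25+16+30+15+16 = 102
Oak→North→Ash→Dale→Larch→Upland: 25+16+30+19+16 = 106
… (106 more)
Oak→Upland→Larch→Dale→North→Ash: 9+16+19+18+16 = 78  ← best
The minimum is 78.
One shortest path: Oak → Upland → Larch → Dale → North → Ash.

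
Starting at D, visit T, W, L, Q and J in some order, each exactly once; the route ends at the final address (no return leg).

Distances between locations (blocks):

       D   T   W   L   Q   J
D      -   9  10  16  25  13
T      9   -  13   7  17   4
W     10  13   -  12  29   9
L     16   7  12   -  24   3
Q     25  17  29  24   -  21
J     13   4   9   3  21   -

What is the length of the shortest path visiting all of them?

46 blocks — the minimum one-way total.

There are 5! = 120 possible orderings.
D→T→W→L→Q→J: 9+13+12+24+21 = 79
D→T→W→L→J→Q: 9+13+12+3+21 = 58
D→T→W→Q→L→J: 9+13+29+24+3 = 78
D→T→W→Q→J→L: 9+13+29+21+3 = 75
D→T→W→J→L→Q: 9+13+9+3+24 = 58
D→T→W→J→Q→L: 9+13+9+21+24 = 76
D→T→L→W→Q→J: 9+7+12+29+21 = 78
D→T→L→W→J→Q: 9+7+12+9+21 = 58
D→T→L→Q→W→J: 9+7+24+29+9 = 78
D→T→L→Q→J→W: 9+7+24+21+9 = 70
D→T→L→J→W→Q: 9+7+3+9+29 = 57
D→T→L→J→Q→W: 9+7+3+21+29 = 69
D→T→Q→W→L→J: 9+17+29+12+3 = 70
D→T→Q→W→J→L: 9+17+29+9+3 = 67
… (106 more)
D→W→L→J→T→Q: 10+12+3+4+17 = 46  ← best
The minimum is 46.
One shortest path: D → W → L → J → T → Q.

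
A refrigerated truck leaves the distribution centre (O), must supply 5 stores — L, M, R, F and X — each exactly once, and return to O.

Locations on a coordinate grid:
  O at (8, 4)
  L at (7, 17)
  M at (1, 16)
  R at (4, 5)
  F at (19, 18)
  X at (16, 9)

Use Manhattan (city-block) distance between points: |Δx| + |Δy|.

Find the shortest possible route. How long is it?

64 — the shortest possible round trip.

O → L → M → R → F → X → O: 14+7+14+28+12+13 = 88
O → L → M → R → X → F → O: 14+7+14+16+12+25 = 88
O → L → M → F → R → X → O: 14+7+20+28+16+13 = 98
O → L → M → F → X → R → O: 14+7+20+12+16+5 = 74
O → L → M → X → R → F → O: 14+7+22+16+28+25 = 112
O → L → M → X → F → R → O: 14+7+22+12+28+5 = 88
O → L → R → M → F → X → O: 14+15+14+20+12+13 = 88
O → L → R → M → X → F → O: 14+15+14+22+12+25 = 102
O → L → R → F → M → X → O: 14+15+28+20+22+13 = 112
O → L → R → F → X → M → O: 14+15+28+12+22+19 = 110
O → L → R → X → M → F → O: 14+15+16+22+20+25 = 112
O → L → R → X → F → M → O: 14+15+16+12+20+19 = 96
O → L → F → M → R → X → O: 14+13+20+14+16+13 = 90
O → L → F → M → X → R → O: 14+13+20+22+16+5 = 90
… (46 more)
O → R → M → L → F → X → O: 5+14+7+13+12+13 = 64  ← best
The minimum is 64.
One optimal route: O → R → M → L → F → X → O (or its reverse).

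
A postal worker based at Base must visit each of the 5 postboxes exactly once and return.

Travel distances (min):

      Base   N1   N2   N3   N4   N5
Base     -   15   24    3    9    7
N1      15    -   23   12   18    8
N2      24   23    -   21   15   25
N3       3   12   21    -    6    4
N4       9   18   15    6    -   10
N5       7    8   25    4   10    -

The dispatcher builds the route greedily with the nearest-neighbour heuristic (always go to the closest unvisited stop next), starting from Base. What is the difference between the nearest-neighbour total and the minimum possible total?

10 min longer than the optimal tour.

From Base: N3=3, N5=7, N4=9, N1=15, N2=24 → choose N3 (3).
From N3: N5=4, N4=6, N1=12, N2=21 → choose N5 (4).
From N5: N1=8, N4=10, N2=25 → choose N1 (8).
From N1: N4=18, N2=23 → choose N4 (18).
From N4: N2=15 → choose N2 (15).
NN route Base → N3 → N5 → N1 → N4 → N2 → Base costs 72.
Optimal: Base → N3 → N4 → N2 → N1 → N5 → Base costs 62 (by enumerating all 60 distinct tours).
Excess = 72 − 62 = 10.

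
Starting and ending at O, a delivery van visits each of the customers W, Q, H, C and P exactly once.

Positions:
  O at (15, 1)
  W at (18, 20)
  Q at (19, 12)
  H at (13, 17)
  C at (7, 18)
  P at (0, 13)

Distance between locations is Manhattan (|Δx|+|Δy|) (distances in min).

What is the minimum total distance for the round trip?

There are 60 distinct closed tours to check (reversals are equivalent).
O → W → Q → H → C → P → O: 22+9+11+7+12+27 = 88
O → W → Q → H → P → C → O: 22+9+11+17+12+25 = 96
O → W → Q → C → H → P → O: 22+9+18+7+17+27 = 100
O → W → Q → C → P → H → O: 22+9+18+12+17+18 = 96
O → W → Q → P → H → C → O: 22+9+20+17+7+25 = 100
O → W → Q → P → C → H → O: 22+9+20+12+7+18 = 88
O → W → H → Q → C → P → O: 22+8+11+18+12+27 = 98
O → W → H → Q → P → C → O: 22+8+11+20+12+25 = 98
O → W → H → C → Q → P → O: 22+8+7+18+20+27 = 102
O → W → H → C → P → Q → O: 22+8+7+12+20+15 = 84
O → W → H → P → Q → C → O: 22+8+17+20+18+25 = 110
O → W → H → P → C → Q → O: 22+8+17+12+18+15 = 92
O → W → C → Q → H → P → O: 22+13+18+11+17+27 = 108
O → W → C → Q → P → H → O: 22+13+18+20+17+18 = 108
… (46 more)
O → Q → W → H → C → P → O: 15+9+8+7+12+27 = 78  ← best
The minimum is 78.
One optimal route: O → Q → W → H → C → P → O (or its reverse).

Shortest round trip = 78 min.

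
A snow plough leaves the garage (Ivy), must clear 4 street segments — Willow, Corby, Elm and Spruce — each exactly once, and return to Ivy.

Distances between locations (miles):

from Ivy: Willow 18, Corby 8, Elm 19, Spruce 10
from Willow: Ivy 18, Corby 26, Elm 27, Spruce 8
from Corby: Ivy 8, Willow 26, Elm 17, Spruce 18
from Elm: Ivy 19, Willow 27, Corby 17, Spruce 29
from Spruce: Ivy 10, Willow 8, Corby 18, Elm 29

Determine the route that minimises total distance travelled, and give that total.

Shortest round trip = 70 miles.

There are 12 distinct closed tours to check (reversals are equivalent).
Ivy→Willow→Corby→Elm→Spruce→Ivy: 18+26+17+29+10 = 100
Ivy→Willow→Corby→Spruce→Elm→Ivy: 18+26+18+29+19 = 110
Ivy→Willow→Elm→Corby→Spruce→Ivy: 18+27+17+18+10 = 90
Ivy→Willow→Elm→Spruce→Corby→Ivy: 18+27+29+18+8 = 100
Ivy→Willow→Spruce→Corby→Elm→Ivy: 18+8+18+17+19 = 80
Ivy→Willow→Spruce→Elm→Corby→Ivy: 18+8+29+17+8 = 80
Ivy→Corby→Willow→Elm→Spruce→Ivy: 8+26+27+29+10 = 100
Ivy→Corby→Willow→Spruce→Elm→Ivy: 8+26+8+29+19 = 90
Ivy→Corby→Elm→Willow→Spruce→Ivy: 8+17+27+8+10 = 70
Ivy→Corby→Spruce→Willow→Elm→Ivy: 8+18+8+27+19 = 80
Ivy→Elm→Willow→Corby→Spruce→Ivy: 19+27+26+18+10 = 100
Ivy→Elm→Corby→Willow→Spruce→Ivy: 19+17+26+8+10 = 80
The minimum is 70.
One optimal route: Ivy → Corby → Elm → Willow → Spruce → Ivy (or its reverse).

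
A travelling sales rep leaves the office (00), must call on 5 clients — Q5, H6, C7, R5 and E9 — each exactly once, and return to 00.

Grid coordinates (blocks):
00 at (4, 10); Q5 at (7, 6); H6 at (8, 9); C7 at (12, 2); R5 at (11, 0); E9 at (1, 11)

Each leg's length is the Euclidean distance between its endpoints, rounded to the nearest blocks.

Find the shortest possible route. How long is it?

Minimum total distance: 32 blocks.

There are 60 distinct closed tours to check (reversals are equivalent).
00 → Q5 → H6 → C7 → R5 → E9 → 00: 5+3+8+2+15+3 = 36
00 → Q5 → H6 → C7 → E9 → R5 → 00: 5+3+8+14+15+12 = 57
00 → Q5 → H6 → R5 → C7 → E9 → 00: 5+3+9+2+14+3 = 36
00 → Q5 → H6 → R5 → E9 → C7 → 00: 5+3+9+15+14+11 = 57
00 → Q5 → H6 → E9 → C7 → R5 → 00: 5+3+7+14+2+12 = 43
00 → Q5 → H6 → E9 → R5 → C7 → 00: 5+3+7+15+2+11 = 43
00 → Q5 → C7 → H6 → R5 → E9 → 00: 5+6+8+9+15+3 = 46
00 → Q5 → C7 → H6 → E9 → R5 → 00: 5+6+8+7+15+12 = 53
00 → Q5 → C7 → R5 → H6 → E9 → 00: 5+6+2+9+7+3 = 32
00 → Q5 → C7 → R5 → E9 → H6 → 00: 5+6+2+15+7+4 = 39
00 → Q5 → C7 → E9 → H6 → R5 → 00: 5+6+14+7+9+12 = 53
00 → Q5 → C7 → E9 → R5 → H6 → 00: 5+6+14+15+9+4 = 53
00 → Q5 → R5 → H6 → C7 → E9 → 00: 5+7+9+8+14+3 = 46
00 → Q5 → R5 → H6 → E9 → C7 → 00: 5+7+9+7+14+11 = 53
… (46 more)
The minimum is 32.
One optimal route: 00 → Q5 → C7 → R5 → H6 → E9 → 00 (or its reverse).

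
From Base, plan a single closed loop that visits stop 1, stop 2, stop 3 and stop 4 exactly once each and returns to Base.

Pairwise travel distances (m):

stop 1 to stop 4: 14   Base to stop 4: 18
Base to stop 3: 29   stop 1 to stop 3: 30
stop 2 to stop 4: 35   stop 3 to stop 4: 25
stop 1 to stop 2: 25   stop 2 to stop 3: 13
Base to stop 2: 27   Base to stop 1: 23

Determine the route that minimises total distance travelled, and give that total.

Shortest round trip = 99 m.

With 4 stops there are 4!/2 = 12 distinct round trips (a route and its reverse cost the same).
Base - stop 1 - stop 2 - stop 3 - stop 4 - Base: 23+25+13+25+18 = 104
Base - stop 1 - stop 2 - stop 4 - stop 3 - Base: 23+25+35+25+29 = 137
Base - stop 1 - stop 3 - stop 2 - stop 4 - Base: 23+30+13+35+18 = 119
Base - stop 1 - stop 3 - stop 4 - stop 2 - Base: 23+30+25+35+27 = 140
Base - stop 1 - stop 4 - stop 2 - stop 3 - Base: 23+14+35+13+29 = 114
Base - stop 1 - stop 4 - stop 3 - stop 2 - Base: 23+14+25+13+27 = 102
Base - stop 2 - stop 1 - stop 3 - stop 4 - Base: 27+25+30+25+18 = 125
Base - stop 2 - stop 1 - stop 4 - stop 3 - Base: 27+25+14+25+29 = 120
Base - stop 2 - stop 3 - stop 1 - stop 4 - Base: 27+13+30+14+18 = 102
Base - stop 2 - stop 4 - stop 1 - stop 3 - Base: 27+35+14+30+29 = 135
Base - stop 3 - stop 1 - stop 2 - stop 4 - Base: 29+30+25+35+18 = 137
Base - stop 3 - stop 2 - stop 1 - stop 4 - Base: 29+13+25+14+18 = 99
The minimum is 99.
One optimal route: Base → stop 3 → stop 2 → stop 1 → stop 4 → Base (or its reverse).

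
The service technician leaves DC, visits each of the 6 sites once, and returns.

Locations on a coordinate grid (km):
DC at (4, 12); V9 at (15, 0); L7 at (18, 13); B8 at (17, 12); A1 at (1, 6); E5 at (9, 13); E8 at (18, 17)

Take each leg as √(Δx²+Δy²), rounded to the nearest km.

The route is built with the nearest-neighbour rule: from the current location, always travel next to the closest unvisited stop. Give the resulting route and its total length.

Nearest-neighbour total = 57 km; route DC → E5 → B8 → L7 → E8 → V9 → A1 → DC.

At DC the remaining stops are E5 5, A1 7, B8 13, L7 14, E8 15, V9 16; go to E5.
At E5 the remaining stops are B8 8, L7 9, E8 10, A1 11, V9 14; go to B8.
At B8 the remaining stops are L7 1, E8 5, V9 12, A1 17; go to L7.
At L7 the remaining stops are E8 4, V9 13, A1 18; go to E8.
At E8 the remaining stops are V9 17, A1 20; go to V9.
At V9 the remaining stops are A1 15; go to A1.
Return A1→DC: 7.
Total = 5 + 8 + 1 + 4 + 17 + 15 + 7 = 57.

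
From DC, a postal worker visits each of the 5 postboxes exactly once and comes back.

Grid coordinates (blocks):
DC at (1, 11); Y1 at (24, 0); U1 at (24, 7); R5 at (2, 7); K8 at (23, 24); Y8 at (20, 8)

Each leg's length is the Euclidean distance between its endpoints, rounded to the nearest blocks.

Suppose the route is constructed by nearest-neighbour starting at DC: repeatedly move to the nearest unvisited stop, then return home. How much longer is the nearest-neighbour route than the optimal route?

3 blocks longer than the optimal tour.

DC: R5=4, Y8=19, U1=23, Y1=25, K8=26 ⇒ R5
R5: Y8=18, U1=22, Y1=23, K8=27 ⇒ Y8
Y8: U1=4, Y1=9, K8=16 ⇒ U1
U1: Y1=7, K8=17 ⇒ Y1
Y1: K8=24 ⇒ K8
NN route DC → R5 → Y8 → U1 → Y1 → K8 → DC costs 83.
Optimal: DC → R5 → Y1 → U1 → Y8 → K8 → DC costs 80 (by enumerating all 60 distinct tours).
Excess = 83 − 80 = 3.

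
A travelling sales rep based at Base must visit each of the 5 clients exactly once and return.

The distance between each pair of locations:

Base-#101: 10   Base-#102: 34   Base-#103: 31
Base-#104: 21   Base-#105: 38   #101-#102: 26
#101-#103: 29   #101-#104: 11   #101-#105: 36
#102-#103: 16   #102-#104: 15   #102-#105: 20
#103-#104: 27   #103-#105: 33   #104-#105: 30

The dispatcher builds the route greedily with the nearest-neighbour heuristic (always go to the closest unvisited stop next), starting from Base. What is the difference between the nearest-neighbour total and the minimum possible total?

From Base: #101=10, #104=21, #103=31, #102=34, #105=38 → choose #101 (10).
From #101: #104=11, #102=26, #103=29, #105=36 → choose #104 (11).
From #104: #102=15, #103=27, #105=30 → choose #102 (15).
From #102: #103=16, #105=20 → choose #103 (16).
From #103: #105=33 → choose #105 (33).
NN route Base → #101 → #104 → #102 → #103 → #105 → Base costs 123.
Optimal: Base → #101 → #104 → #105 → #102 → #103 → Base costs 118 (by enumerating all 60 distinct tours).
Excess = 123 − 118 = 5.

The nearest-neighbour route is 5 longer than optimal.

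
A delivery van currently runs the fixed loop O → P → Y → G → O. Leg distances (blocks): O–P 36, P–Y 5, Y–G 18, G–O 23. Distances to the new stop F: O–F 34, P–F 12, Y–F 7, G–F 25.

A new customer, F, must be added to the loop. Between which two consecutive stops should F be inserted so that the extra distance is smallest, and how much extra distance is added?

Adding 10 blocks by placing F on the O–P leg.

Insertion cost between consecutive stops i–j is d(i,F) + d(F,j) − d(i,j):
  between O and P: 34 + 12 − 36 = 10
  between P and Y: 12 + 7 − 5 = 14
  between Y and G: 7 + 25 − 18 = 14
  between G and O: 25 + 34 − 23 = 36
Cheapest insertion is between O and P, adding 10.
New total = 82 + 10 = 92.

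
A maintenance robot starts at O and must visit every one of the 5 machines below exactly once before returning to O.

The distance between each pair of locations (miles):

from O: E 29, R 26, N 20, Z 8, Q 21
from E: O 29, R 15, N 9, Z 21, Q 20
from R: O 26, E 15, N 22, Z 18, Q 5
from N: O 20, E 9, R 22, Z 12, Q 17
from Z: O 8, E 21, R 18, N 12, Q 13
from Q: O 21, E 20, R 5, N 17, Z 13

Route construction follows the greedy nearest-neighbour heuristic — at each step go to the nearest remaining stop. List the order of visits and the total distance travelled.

Nearest-neighbour total = 70 miles; route O → Z → N → E → R → Q → O.

From O: distances to unvisited — Z=8, N=20, Q=21, R=26, E=29. Nearest is Z (8).
From Z: distances to unvisited — N=12, Q=13, R=18, E=21. Nearest is N (12).
From N: distances to unvisited — E=9, Q=17, R=22. Nearest is E (9).
From E: distances to unvisited — R=15, Q=20. Nearest is R (15).
From R: distances to unvisited — Q=5. Nearest is Q (5).
Return Q→O: 21.
Total = 8 + 12 + 9 + 15 + 5 + 21 = 70.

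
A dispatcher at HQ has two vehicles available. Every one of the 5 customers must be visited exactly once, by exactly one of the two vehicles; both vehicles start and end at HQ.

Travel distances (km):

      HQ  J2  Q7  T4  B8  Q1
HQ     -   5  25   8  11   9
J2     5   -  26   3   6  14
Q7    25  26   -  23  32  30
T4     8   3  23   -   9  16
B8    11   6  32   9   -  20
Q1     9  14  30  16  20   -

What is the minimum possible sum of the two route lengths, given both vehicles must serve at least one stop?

86 km — the smallest possible combined total.

There are 2^4 − 1 = 15 ways to divide the 5 stops into two non-empty groups. For each, the best each vehicle can do is its own shortest tour through its group:
  {J2} + {Q7, T4, B8, Q1}: 10 + 82 = 92
  {Q7} + {J2, T4, B8, Q1}: 50 + 45 = 95
  {J2, Q7} + {T4, B8, Q1}: 56 + 45 = 101
  {T4} + {J2, Q7, B8, Q1}: 16 + 82 = 98
  {J2, T4} + {Q7, B8, Q1}: 16 + 82 = 98
  {Q7, T4} + {J2, B8, Q1}: 56 + 40 = 96
  … (15 splits in total)
  {J2, Q7, T4, B8} + {Q1}: 68 + 18 = 86  ← best
Best: vehicle 1 HQ → J2 → B8 → T4 → Q7 → HQ = 68; vehicle 2 HQ → Q1 → HQ = 18; combined 86.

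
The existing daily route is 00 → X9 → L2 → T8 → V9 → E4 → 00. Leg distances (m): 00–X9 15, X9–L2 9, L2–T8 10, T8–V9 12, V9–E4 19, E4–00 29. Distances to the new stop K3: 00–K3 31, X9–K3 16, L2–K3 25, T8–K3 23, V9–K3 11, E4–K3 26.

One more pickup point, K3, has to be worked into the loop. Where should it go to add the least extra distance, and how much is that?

+18 m — insert K3 between V9 and E4.

Insertion cost between consecutive stops i–j is d(i,K3) + d(K3,j) − d(i,j):
  between 00 and X9: 31 + 16 − 15 = 32
  between X9 and L2: 16 + 25 − 9 = 32
  between L2 and T8: 25 + 23 − 10 = 38
  between T8 and V9: 23 + 11 − 12 = 22
  between V9 and E4: 11 + 26 − 19 = 18
  between E4 and 00: 26 + 31 − 29 = 28
Cheapest insertion is between V9 and E4, adding 18.
New total = 94 + 18 = 112.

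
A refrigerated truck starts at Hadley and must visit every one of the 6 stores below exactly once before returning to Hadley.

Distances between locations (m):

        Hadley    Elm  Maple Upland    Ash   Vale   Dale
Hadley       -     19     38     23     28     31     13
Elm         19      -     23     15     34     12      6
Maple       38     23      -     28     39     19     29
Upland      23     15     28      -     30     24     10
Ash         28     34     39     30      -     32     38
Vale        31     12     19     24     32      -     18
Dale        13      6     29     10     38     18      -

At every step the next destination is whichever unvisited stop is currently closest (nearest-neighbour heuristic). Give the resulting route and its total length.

From Hadley: distances to unvisited — Dale=13, Elm=19, Upland=23, Ash=28, Vale=31, Maple=38. Nearest is Dale (13).
From Dale: distances to unvisited — Elm=6, Upland=10, Vale=18, Maple=29, Ash=38. Nearest is Elm (6).
From Elm: distances to unvisited — Vale=12, Upland=15, Maple=23, Ash=34. Nearest is Vale (12).
From Vale: distances to unvisited — Maple=19, Upland=24, Ash=32. Nearest is Maple (19).
From Maple: distances to unvisited — Upland=28, Ash=39. Nearest is Upland (28).
From Upland: distances to unvisited — Ash=30. Nearest is Ash (30).
Return Ash→Hadley: 28.
Total = 13 + 6 + 12 + 19 + 28 + 30 + 28 = 136.

Nearest-neighbour total = 136 m; route Hadley → Dale → Elm → Vale → Maple → Upland → Ash → Hadley.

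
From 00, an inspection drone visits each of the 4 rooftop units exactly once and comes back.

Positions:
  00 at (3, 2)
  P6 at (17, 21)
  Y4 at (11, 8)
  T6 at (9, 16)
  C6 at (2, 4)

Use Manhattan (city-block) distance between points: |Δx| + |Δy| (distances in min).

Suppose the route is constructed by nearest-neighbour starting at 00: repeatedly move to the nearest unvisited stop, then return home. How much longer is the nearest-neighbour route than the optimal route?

00: C6=3, Y4=14, T6=20, P6=33 ⇒ C6
C6: Y4=13, T6=19, P6=32 ⇒ Y4
Y4: T6=10, P6=19 ⇒ T6
T6: P6=13 ⇒ P6
NN route 00 → C6 → Y4 → T6 → P6 → 00 costs 72.
Optimal: 00 → Y4 → P6 → T6 → C6 → 00 costs 68 (by enumerating all 12 distinct tours).
Excess = 72 − 68 = 4.

4 min longer than the optimal tour.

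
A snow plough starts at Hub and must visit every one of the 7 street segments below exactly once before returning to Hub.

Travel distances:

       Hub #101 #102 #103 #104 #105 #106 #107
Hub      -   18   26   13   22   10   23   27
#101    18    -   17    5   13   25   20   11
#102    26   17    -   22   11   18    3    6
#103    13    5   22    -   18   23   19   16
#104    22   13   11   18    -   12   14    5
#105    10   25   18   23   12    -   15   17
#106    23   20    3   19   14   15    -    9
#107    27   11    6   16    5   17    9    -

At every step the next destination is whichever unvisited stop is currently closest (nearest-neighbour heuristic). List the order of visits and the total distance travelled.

From Hub: distances to unvisited — #105=10, #103=13, #101=18, #104=22, #106=23, #102=26, #107=27. Nearest is #105 (10).
From #105: distances to unvisited — #104=12, #106=15, #107=17, #102=18, #103=23, #101=25. Nearest is #104 (12).
From #104: distances to unvisited — #107=5, #102=11, #101=13, #106=14, #103=18. Nearest is #107 (5).
From #107: distances to unvisited — #102=6, #106=9, #101=11, #103=16. Nearest is #102 (6).
From #102: distances to unvisited — #106=3, #101=17, #103=22. Nearest is #106 (3).
From #106: distances to unvisited — #103=19, #101=20. Nearest is #103 (19).
From #103: distances to unvisited — #101=5. Nearest is #101 (5).
Return #101→Hub: 18.
Total = 10 + 12 + 5 + 6 + 3 + 19 + 5 + 18 = 78.

Total distance 78 via the nearest-neighbour route Hub → #105 → #104 → #107 → #102 → #106 → #103 → #101 → Hub.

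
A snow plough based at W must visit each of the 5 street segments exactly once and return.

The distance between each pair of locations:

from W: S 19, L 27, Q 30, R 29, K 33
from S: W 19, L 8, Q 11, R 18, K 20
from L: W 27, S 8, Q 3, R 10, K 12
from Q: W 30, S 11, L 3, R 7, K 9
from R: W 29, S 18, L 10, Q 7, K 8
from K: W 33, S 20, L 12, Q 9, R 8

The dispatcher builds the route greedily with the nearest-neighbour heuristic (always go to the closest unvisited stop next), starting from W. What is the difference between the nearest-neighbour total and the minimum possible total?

Excess over optimum: 2.

From W: S=19, L=27, R=29, Q=30, K=33 → choose S (19).
From S: L=8, Q=11, R=18, K=20 → choose L (8).
From L: Q=3, R=10, K=12 → choose Q (3).
From Q: R=7, K=9 → choose R (7).
From R: K=8 → choose K (8).
NN route W → S → L → Q → R → K → W costs 78.
Optimal: W → S → L → Q → K → R → W costs 76 (by enumerating all 60 distinct tours).
Excess = 78 − 76 = 2.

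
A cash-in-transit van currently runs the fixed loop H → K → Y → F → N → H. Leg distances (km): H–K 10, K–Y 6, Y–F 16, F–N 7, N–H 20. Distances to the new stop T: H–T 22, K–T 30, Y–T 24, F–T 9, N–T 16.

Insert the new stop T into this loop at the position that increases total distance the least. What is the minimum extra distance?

Adding 17 km by placing T on the Y–F leg.

Insertion cost between consecutive stops i–j is d(i,T) + d(T,j) − d(i,j):
  between H and K: 22 + 30 − 10 = 42
  between K and Y: 30 + 24 − 6 = 48
  between Y and F: 24 + 9 − 16 = 17
  between F and N: 9 + 16 − 7 = 18
  between N and H: 16 + 22 − 20 = 18
Cheapest insertion is between Y and F, adding 17.
New total = 59 + 17 = 76.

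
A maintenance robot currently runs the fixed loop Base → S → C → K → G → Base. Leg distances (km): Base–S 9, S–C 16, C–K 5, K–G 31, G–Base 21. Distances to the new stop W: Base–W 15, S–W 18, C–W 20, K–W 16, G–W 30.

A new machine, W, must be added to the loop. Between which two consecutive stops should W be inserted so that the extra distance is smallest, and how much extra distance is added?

Insertion cost between consecutive stops i–j is d(i,W) + d(W,j) − d(i,j):
  between Base and S: 15 + 18 − 9 = 24
  between S and C: 18 + 20 − 16 = 22
  between C and K: 20 + 16 − 5 = 31
  between K and G: 16 + 30 − 31 = 15
  between G and Base: 30 + 15 − 21 = 24
Cheapest insertion is between K and G, adding 15.
New total = 82 + 15 = 97.

Adding 15 km by placing W on the K–G leg.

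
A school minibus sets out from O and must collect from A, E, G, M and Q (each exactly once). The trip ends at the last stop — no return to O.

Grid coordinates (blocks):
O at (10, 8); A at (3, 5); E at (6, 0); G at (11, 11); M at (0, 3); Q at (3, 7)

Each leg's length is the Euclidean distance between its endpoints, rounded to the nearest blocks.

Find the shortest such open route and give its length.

Shortest open route: 25 blocks.

There are 5! = 120 possible orderings.
O→A→E→G→M→Q: 8+6+12+14+5 = 45
O→A→E→G→Q→M: 8+6+12+9+5 = 40
O→A→E→M→G→Q: 8+6+7+14+9 = 44
O→A→E→M→Q→G: 8+6+7+5+9 = 35
O→A→E→Q→G→M: 8+6+8+9+14 = 45
O→A→E→Q→M→G: 8+6+8+5+14 = 41
O→A→G→E→M→Q: 8+10+12+7+5 = 42
O→A→G→E→Q→M: 8+10+12+8+5 = 43
O→A→G→M→E→Q: 8+10+14+7+8 = 47
O→A→G→M→Q→E: 8+10+14+5+8 = 45
O→A→G→Q→E→M: 8+10+9+8+7 = 42
O→A→G→Q→M→E: 8+10+9+5+7 = 39
O→A→M→E→G→Q: 8+4+7+12+9 = 40
O→A→M→E→Q→G: 8+4+7+8+9 = 36
… (106 more)
O→G→Q→A→M→E: 3+9+2+4+7 = 25  ← best
The minimum is 25.
One shortest path: O → G → Q → A → M → E.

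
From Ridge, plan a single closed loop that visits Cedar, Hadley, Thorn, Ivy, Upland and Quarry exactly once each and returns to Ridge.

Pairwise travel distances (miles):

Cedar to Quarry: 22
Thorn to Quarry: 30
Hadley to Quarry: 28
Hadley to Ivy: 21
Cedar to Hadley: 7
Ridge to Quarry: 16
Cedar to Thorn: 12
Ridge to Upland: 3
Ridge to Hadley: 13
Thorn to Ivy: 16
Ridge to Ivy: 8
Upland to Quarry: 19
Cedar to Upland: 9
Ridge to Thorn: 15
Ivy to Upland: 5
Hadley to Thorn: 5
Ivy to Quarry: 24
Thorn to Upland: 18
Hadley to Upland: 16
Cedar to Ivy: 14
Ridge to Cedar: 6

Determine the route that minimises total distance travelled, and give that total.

74 miles — the shortest possible round trip.

With 6 stops there are 6!/2 = 360 distinct round trips (a route and its reverse cost the same).
Ridge → Cedar → Hadley → Thorn → Ivy → Upland → Quarry → Ridge: 6+7+5+16+5+19+16 = 74
Ridge → Cedar → Hadley → Thorn → Ivy → Quarry → Upland → Ridge: 6+7+5+16+24+19+3 = 80
Ridge → Cedar → Hadley → Thorn → Upland → Ivy → Quarry → Ridge: 6+7+5+18+5+24+16 = 81
Ridge → Cedar → Hadley → Thorn → Upland → Quarry → Ivy → Ridge: 6+7+5+18+19+24+8 = 87
Ridge → Cedar → Hadley → Thorn → Quarry → Ivy → Upland → Ridge: 6+7+5+30+24+5+3 = 80
Ridge → Cedar → Hadley → Thorn → Quarry → Upland → Ivy → Ridge: 6+7+5+30+19+5+8 = 80
Ridge → Cedar → Hadley → Ivy → Thorn → Upland → Quarry → Ridge: 6+7+21+16+18+19+16 = 103
Ridge → Cedar → Hadley → Ivy → Thorn → Quarry → Upland → Ridge: 6+7+21+16+30+19+3 = 102
… (352 more)
The minimum is 74.
One optimal route: Ridge → Cedar → Hadley → Thorn → Ivy → Upland → Quarry → Ridge (or its reverse).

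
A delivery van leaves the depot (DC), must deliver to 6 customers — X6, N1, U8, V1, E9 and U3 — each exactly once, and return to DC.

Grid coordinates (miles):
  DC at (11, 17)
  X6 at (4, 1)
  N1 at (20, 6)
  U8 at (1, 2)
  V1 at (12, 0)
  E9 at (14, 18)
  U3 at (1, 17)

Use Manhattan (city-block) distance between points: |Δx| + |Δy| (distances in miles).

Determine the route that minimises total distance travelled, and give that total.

Minimum total distance: 74 miles.

There are 360 distinct closed tours to check (reversals are equivalent).
DC-X6-N1-U8-V1-E9-U3-DC: 23+21+23+13+20+14+10 = 124
DC-X6-N1-U8-V1-U3-E9-DC: 23+21+23+13+28+14+4 = 126
DC-X6-N1-U8-E9-V1-U3-DC: 23+21+23+29+20+28+10 = 154
DC-X6-N1-U8-E9-U3-V1-DC: 23+21+23+29+14+28+18 = 156
DC-X6-N1-U8-U3-V1-E9-DC: 23+21+23+15+28+20+4 = 134
DC-X6-N1-U8-U3-E9-V1-DC: 23+21+23+15+14+20+18 = 134
DC-X6-N1-V1-U8-E9-U3-DC: 23+21+14+13+29+14+10 = 124
DC-X6-N1-V1-U8-U3-E9-DC: 23+21+14+13+15+14+4 = 104
… (352 more)
DC-E9-N1-V1-X6-U8-U3-DC: 4+18+14+9+4+15+10 = 74  ← best
The minimum is 74.
One optimal route: DC → E9 → N1 → V1 → X6 → U8 → U3 → DC (or its reverse).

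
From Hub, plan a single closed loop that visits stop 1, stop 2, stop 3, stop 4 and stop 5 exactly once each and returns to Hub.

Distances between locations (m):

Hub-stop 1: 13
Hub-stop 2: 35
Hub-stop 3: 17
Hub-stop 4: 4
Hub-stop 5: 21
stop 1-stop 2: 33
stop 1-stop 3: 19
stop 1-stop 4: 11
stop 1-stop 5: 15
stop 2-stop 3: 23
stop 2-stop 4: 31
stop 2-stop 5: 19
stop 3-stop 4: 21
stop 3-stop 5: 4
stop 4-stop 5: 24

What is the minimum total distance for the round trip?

There are 60 distinct closed tours to check (reversals are equivalent).
Hub - stop 1 - stop 2 - stop 3 - stop 4 - stop 5 - Hub: 13+33+23+21+24+21 = 135
Hub - stop 1 - stop 2 - stop 3 - stop 5 - stop 4 - Hub: 13+33+23+4+24+4 = 101
Hub - stop 1 - stop 2 - stop 4 - stop 3 - stop 5 - Hub: 13+33+31+21+4+21 = 123
Hub - stop 1 - stop 2 - stop 4 - stop 5 - stop 3 - Hub: 13+33+31+24+4+17 = 122
Hub - stop 1 - stop 2 - stop 5 - stop 3 - stop 4 - Hub: 13+33+19+4+21+4 = 94
Hub - stop 1 - stop 2 - stop 5 - stop 4 - stop 3 - Hub: 13+33+19+24+21+17 = 127
Hub - stop 1 - stop 3 - stop 2 - stop 4 - stop 5 - Hub: 13+19+23+31+24+21 = 131
Hub - stop 1 - stop 3 - stop 2 - stop 5 - stop 4 - Hub: 13+19+23+19+24+4 = 102
Hub - stop 1 - stop 3 - stop 4 - stop 2 - stop 5 - Hub: 13+19+21+31+19+21 = 124
Hub - stop 1 - stop 3 - stop 4 - stop 5 - stop 2 - Hub: 13+19+21+24+19+35 = 131
Hub - stop 1 - stop 3 - stop 5 - stop 2 - stop 4 - Hub: 13+19+4+19+31+4 = 90
Hub - stop 1 - stop 3 - stop 5 - stop 4 - stop 2 - Hub: 13+19+4+24+31+35 = 126
Hub - stop 1 - stop 4 - stop 2 - stop 3 - stop 5 - Hub: 13+11+31+23+4+21 = 103
Hub - stop 1 - stop 4 - stop 2 - stop 5 - stop 3 - Hub: 13+11+31+19+4+17 = 95
… (46 more)
Hub - stop 3 - stop 5 - stop 2 - stop 1 - stop 4 - Hub: 17+4+19+33+11+4 = 88  ← best
The minimum is 88.
One optimal route: Hub → stop 3 → stop 5 → stop 2 → stop 1 → stop 4 → Hub (or its reverse).

88 m — the shortest possible round trip.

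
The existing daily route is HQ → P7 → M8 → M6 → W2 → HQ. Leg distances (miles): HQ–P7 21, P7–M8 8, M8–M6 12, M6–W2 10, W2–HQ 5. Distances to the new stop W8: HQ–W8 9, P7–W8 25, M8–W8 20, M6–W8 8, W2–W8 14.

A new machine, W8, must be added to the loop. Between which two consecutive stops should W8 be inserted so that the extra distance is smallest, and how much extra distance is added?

Insertion cost between consecutive stops i–j is d(i,W8) + d(W8,j) − d(i,j):
  between HQ and P7: 9 + 25 − 21 = 13
  between P7 and M8: 25 + 20 − 8 = 37
  between M8 and M6: 20 + 8 − 12 = 16
  between M6 and W2: 8 + 14 − 10 = 12
  between W2 and HQ: 14 + 9 − 5 = 18
Cheapest insertion is between M6 and W2, adding 12.
New total = 56 + 12 = 68.

Adding 12 miles by placing W8 on the M6–W2 leg.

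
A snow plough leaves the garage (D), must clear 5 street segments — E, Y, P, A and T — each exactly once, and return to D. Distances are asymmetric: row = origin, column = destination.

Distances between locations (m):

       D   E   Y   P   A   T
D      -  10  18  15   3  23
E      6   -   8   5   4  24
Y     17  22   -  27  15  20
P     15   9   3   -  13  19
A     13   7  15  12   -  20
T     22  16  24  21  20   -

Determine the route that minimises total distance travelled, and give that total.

Minimum total distance: 60 m.

D-E-Y-P-A-T-D: 10+8+27+13+20+22 = 100
D-E-Y-P-T-A-D: 10+8+27+19+20+13 = 97
D-E-Y-A-P-T-D: 10+8+15+12+19+22 = 86
D-E-Y-A-T-P-D: 10+8+15+20+21+15 = 89
D-E-Y-T-P-A-D: 10+8+20+21+13+13 = 85
D-E-Y-T-A-P-D: 10+8+20+20+12+15 = 85
D-E-P-Y-A-T-D: 10+5+3+15+20+22 = 75
D-E-P-Y-T-A-D: 10+5+3+20+20+13 = 71
D-E-P-A-Y-T-D: 10+5+13+15+20+22 = 85
D-E-P-A-T-Y-D: 10+5+13+20+24+17 = 89
D-E-P-T-Y-A-D: 10+5+19+24+15+13 = 86
D-E-P-T-A-Y-D: 10+5+19+20+15+17 = 86
D-E-A-Y-P-T-D: 10+4+15+27+19+22 = 97
D-E-A-Y-T-P-D: 10+4+15+20+21+15 = 85
… (106 more)
D-A-E-P-Y-T-D: 3+7+5+3+20+22 = 60  ← best
The minimum is 60.
One optimal route: D → A → E → P → Y → T → D.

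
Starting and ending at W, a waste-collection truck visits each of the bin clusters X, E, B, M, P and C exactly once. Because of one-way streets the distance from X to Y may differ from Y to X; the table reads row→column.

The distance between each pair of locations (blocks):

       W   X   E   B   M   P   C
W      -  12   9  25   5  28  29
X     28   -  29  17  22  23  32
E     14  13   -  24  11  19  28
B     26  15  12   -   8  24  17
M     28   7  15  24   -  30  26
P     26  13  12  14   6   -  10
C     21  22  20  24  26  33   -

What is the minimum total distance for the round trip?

91 blocks — the shortest possible round trip.

W → X → E → B → M → P → C → W: 12+29+24+8+30+10+21 = 134
W → X → E → B → M → C → P → W: 12+29+24+8+26+33+26 = 158
W → X → E → B → P → M → C → W: 12+29+24+24+6+26+21 = 142
W → X → E → B → P → C → M → W: 12+29+24+24+10+26+28 = 153
W → X → E → B → C → M → P → W: 12+29+24+17+26+30+26 = 164
W → X → E → B → C → P → M → W: 12+29+24+17+33+6+28 = 149
W → X → E → M → B → P → C → W: 12+29+11+24+24+10+21 = 131
W → X → E → M → B → C → P → W: 12+29+11+24+17+33+26 = 152
… (712 more)
W → M → X → B → E → P → C → W: 5+7+17+12+19+10+21 = 91  ← best
The minimum is 91.
One optimal route: W → M → X → B → E → P → C → W.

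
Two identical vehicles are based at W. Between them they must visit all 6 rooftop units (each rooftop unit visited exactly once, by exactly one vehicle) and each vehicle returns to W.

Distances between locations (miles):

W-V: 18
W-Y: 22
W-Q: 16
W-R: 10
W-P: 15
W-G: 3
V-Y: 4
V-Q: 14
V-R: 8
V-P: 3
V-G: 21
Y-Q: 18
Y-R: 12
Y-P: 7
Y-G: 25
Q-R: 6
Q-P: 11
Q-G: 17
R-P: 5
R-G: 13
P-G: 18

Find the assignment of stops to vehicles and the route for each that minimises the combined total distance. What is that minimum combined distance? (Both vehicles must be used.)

Check every non-empty split of the stops between the two vehicles; for each half take its own optimal tour:
  {V} + {Y, Q, R, P, G}: 36 + 60 = 96
  {Y} + {V, Q, R, P, G}: 44 + 52 = 96
  {V, Y} + {Q, R, P, G}: 44 + 46 = 90
  {Q} + {V, Y, R, P, G}: 32 + 50 = 82
  {V, Q} + {Y, R, P, G}: 48 + 50 = 98
  {Y, Q} + {V, R, P, G}: 56 + 42 = 98
  … (31 splits in total)
  {V, Y, Q, R, P} + {G}: 56 + 6 = 62  ← best
Best: vehicle 1 W → V → Y → P → Q → R → W = 56; vehicle 2 W → G → W = 6; combined 62.

Minimum combined distance: 62 miles.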